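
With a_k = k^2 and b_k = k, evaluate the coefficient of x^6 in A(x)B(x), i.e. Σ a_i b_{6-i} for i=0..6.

105

The convolution is the t^6 coefficient of A(t)B(t).
Σ = 0·6 + 1·5 + 4·4 + 9·3 + 16·2 + 25·1 + 36·0 = 105.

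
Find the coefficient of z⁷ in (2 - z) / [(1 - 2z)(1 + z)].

Partial fractions give a closed form: a_n = (1)·2^n + (1)·(-1)^n.
At n = 7: a_7 = 127.

127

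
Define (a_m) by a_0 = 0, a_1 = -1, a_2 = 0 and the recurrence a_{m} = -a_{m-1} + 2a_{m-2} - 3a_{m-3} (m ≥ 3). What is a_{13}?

The ordinary generating function has denominator 1 + q - 2q^2 + 3q^3.
Iterating the recurrence: a_0,…,a_{13} = 0, -1, 0, -2, 5, -9, 25, -58, 135, -326, 770, -1827, 4345, -10309.

-10309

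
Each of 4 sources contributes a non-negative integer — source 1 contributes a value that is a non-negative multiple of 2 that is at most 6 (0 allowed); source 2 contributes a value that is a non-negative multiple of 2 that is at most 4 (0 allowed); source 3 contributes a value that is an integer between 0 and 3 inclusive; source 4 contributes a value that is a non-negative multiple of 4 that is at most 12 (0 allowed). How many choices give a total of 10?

The generating function for the choices is (1 + x^2 + x^4 + x^6)·(1 + x^2 + x^4)·(1 + x + x^2 + x^3)·(1 + x^4 + x^8 + x^12); the count is [x^10].
(1 + x^2 + x^4 + x^6) has coefficients 1,0,1,0,1,0,1 for degrees 0…6.
(1 + x^2 + x^4) has coefficients 1,0,1,0,1,0,0,0,0,0,0 for degrees 0…10.
Multiplying by (1 + x + x^2 + x^3) gives running coefficients 1,1,2,2,2,2,1,1,0,0,0 for degrees 0…10.
Finally multiplying by (1 + x^4 + x^8 + x^12), the product of all factors after the first has coefficients 1,1,2,2,3,3,3,3,3,3,3 for degrees 0…10.
[x^10] = 1·3 + 1·3 + 1·3 + 1·3 = 12.

12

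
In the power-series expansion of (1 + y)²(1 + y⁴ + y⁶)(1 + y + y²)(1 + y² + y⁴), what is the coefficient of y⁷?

(1 + y)² has coefficients 1,2,1 for degrees 0…2.
(1 + y⁴ + y⁶) has coefficients 1,0,0,0,1,0,1,0 for degrees 0…7.
Multiplying by (1 + y + y²) gives running coefficients 1,1,1,0,1,1,2,1 for degrees 0…7.
Finally multiplying by (1 + y² + y⁴), the product of all factors after the first has coefficients 1,1,2,1,3,2,4,2 for degrees 0…7.
[y⁷] = 1·2 + 2·4 + 1·2 = 12.

12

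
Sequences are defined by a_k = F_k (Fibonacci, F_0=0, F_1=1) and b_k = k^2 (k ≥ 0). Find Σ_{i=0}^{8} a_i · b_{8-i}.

The convolution is the t^8 coefficient of A(t)B(t).
Σ = 0·64 + 1·49 + 1·36 + 2·25 + 3·16 + 5·9 + 8·4 + 13·1 + 21·0 = 273.

273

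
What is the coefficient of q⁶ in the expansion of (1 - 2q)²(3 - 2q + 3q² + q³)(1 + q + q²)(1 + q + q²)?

17

(1 - 2q)² has coefficients 1,-4,4 for degrees 0…2.
(3 - 2q + 3q² + q³) has coefficients 3,-2,3,1,0,0,0 for degrees 0…6.
Multiplying by (1 + q + q²) gives running coefficients 3,1,4,2,4,1,0 for degrees 0…6.
Finally multiplying by (1 + q + q²), the product of all factors after the first has coefficients 3,4,8,7,10,7,5 for degrees 0…6.
[q⁶] = 1·5 − 4·7 + 4·10 = 17.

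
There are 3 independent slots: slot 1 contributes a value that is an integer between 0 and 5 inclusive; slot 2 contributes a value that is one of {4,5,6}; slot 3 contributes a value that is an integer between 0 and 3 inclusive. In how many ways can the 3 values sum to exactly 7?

9

The generating function for the choices is (1 + x + x^2 + x^3 + x^4 + x^5)·(x^4 + x^5 + x^6)·(1 + x + x^2 + x^3); the count is [x^7].
(1 + x + x^2 + x^3 + x^4 + x^5) has coefficients 1,1,1,1,1,1 for degrees 0…5.
(x^4 + x^5 + x^6) has coefficients 0,0,0,0,1,1,1,0 for degrees 0…7.
Finally multiplying by (1 + x + x^2 + x^3), the product of all factors after the first has coefficients 0,0,0,0,1,2,3,3 for degrees 0…7.
[x^7] = 1·3 + 1·3 + 1·2 + 1·1 + 1·0 + 1·0 = 9.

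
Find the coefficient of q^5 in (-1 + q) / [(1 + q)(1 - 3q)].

-121

Partial fractions give a closed form: a_n = (-1/2)·(-1)^n + (-1/2)·3^n.
At n = 5: a_5 = -121.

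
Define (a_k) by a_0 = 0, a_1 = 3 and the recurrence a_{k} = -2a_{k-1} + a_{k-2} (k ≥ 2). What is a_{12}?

The ordinary generating function has denominator 1 + 2t - t^2.
Iterating the recurrence: a_0,…,a_{12} = 0, 3, -6, 15, -36, 87, -210, 507, -1224, 2955, -7134, 17223, -41580.

-41580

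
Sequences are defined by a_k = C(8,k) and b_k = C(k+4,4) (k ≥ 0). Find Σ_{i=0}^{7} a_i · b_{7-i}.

This is [x^7] in the product of the two ordinary generating functions.
Σ = 1·330 + 8·210 + 28·126 + 56·70 + 70·35 + 56·15 + 28·5 + 8·1 = 12896.

12896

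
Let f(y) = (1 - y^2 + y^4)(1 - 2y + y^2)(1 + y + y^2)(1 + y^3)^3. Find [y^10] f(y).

(1 - y^2 + y^4) has coefficients 1,0,-1,0,1 for degrees 0…4.
(1 - 2y + y^2) has coefficients 1,-2,1,0,0,0,0,0,0,0,0 for degrees 0…10.
Multiplying by (1 + y + y^2) gives running coefficients 1,-1,0,-1,1,0,0,0,0,0,0 for degrees 0…10.
Finally multiplying by (1 + y^3)^3, the product of all factors after the first has coefficients 1,-1,0,2,-2,0,0,0,0,-2,2 for degrees 0…10.
[y^10] = 1·2 − 1·0 + 1·0 = 2.

2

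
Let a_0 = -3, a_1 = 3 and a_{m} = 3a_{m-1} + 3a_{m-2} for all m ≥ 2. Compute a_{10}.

83835

The ordinary generating function has denominator 1 - 3t - 3t^2.
Iterating the recurrence: a_0,…,a_{10} = -3, 3, 0, 9, 27, 108, 405, 1539, 5832, 22113, 83835.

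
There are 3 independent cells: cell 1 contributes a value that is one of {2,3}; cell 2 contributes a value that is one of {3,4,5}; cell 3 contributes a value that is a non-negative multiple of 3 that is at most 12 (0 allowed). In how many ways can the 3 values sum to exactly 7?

2

The generating function for the choices is (x² + x³)·(x³ + x⁴ + x⁵)·(1 + x³ + x⁶ + x⁹ + x¹²); the count is [x⁷].
(x² + x³) has coefficients 0,0,1,1 for degrees 0…3.
(x³ + x⁴ + x⁵) has coefficients 0,0,0,1,1,1,0,0 for degrees 0…7.
Finally multiplying by (1 + x³ + x⁶ + x⁹ + x¹²), the product of all factors after the first has coefficients 0,0,0,1,1,1,1,1 for degrees 0…7.
[x⁷] = 1·1 + 1·1 = 2.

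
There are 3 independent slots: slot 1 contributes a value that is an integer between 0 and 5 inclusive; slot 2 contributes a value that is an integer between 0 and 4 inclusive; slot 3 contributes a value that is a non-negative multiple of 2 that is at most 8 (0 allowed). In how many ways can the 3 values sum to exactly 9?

15

The generating function for the choices is (1 + x + x² + x³ + x⁴ + x⁵)·(1 + x + x² + x³ + x⁴)·(1 + x² + x⁴ + x⁶ + x⁸); the count is [x⁹].
(1 + x + x² + x³ + x⁴ + x⁵) has coefficients 1,1,1,1,1,1 for degrees 0…5.
(1 + x + x² + x³ + x⁴) has coefficients 1,1,1,1,1,0,0,0,0,0 for degrees 0…9.
Finally multiplying by (1 + x² + x⁴ + x⁶ + x⁸), the product of all factors after the first has coefficients 1,1,2,2,3,2,3,2,3,2 for degrees 0…9.
[x⁹] = 1·2 + 1·3 + 1·2 + 1·3 + 1·2 + 1·3 = 15.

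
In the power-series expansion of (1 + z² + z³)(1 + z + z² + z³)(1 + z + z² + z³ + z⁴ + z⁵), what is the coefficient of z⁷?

(1 + z² + z³) has coefficients 1,0,1,1 for degrees 0…3.
(1 + z + z² + z³) has coefficients 1,1,1,1,0,0,0,0 for degrees 0…7.
Finally multiplying by (1 + z + z² + z³ + z⁴ + z⁵), the product of all factors after the first has coefficients 1,2,3,4,4,4,3,2 for degrees 0…7.
[z⁷] = 1·2 + 1·4 + 1·4 = 10.

10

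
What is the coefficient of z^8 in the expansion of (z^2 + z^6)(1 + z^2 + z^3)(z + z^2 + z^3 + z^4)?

3

(z^2 + z^6) has coefficients 0,0,1,0,0,0,1 for degrees 0…6.
(1 + z^2 + z^3) has coefficients 1,0,1,1,0,0,0,0,0 for degrees 0…8.
Finally multiplying by (z + z^2 + z^3 + z^4), the product of all factors after the first has coefficients 0,1,1,2,3,2,2,1,0 for degrees 0…8.
[z^8] = 1·2 + 1·1 = 3.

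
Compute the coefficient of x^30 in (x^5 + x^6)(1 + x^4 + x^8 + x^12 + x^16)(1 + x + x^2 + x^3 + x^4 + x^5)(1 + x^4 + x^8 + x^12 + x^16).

(x^5 + x^6) has coefficients 0,0,0,0,0,1,1 for degrees 0…6.
(1 + x^4 + x^8 + x^12 + x^16) has coefficients 1,0,0,0,1,0,0,0,1,0,0,0,1,0,0,0,1,0,0,0,0,0,0,0,0,0,0,0,0,0,0 for degrees 0…30.
Multiplying by (1 + x + x^2 + x^3 + x^4 + x^5) gives running coefficients 1,1,1,1,2,2,1,1,2,2,1,1,2,2,1,1,2,2,1,1,1,1,0,0,0,0,0,0,0,0,0 for degrees 0…30.
Finally multiplying by (1 + x^4 + x^8 + x^12 + x^16), the product of all factors after the first has coefficients 1,1,1,1,3,3,2,2,5,5,3,3,7,7,4,4,9,9,5,5,9,9,4,4,7,7,3,3,5,5,2 for degrees 0…30.
[x^30] = 1·7 + 1·7 = 14.

14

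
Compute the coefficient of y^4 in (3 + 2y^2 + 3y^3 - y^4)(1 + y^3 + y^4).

2

(3 + 2y^2 + 3y^3 - y^4) has coefficients 3,0,2,3,-1 for degrees 0…4.
(1 + y^3 + y^4) has coefficients 1,0,0,1,1 for degrees 0…4.
[y^4] = 3·1 + 2·0 + 3·0 − 1·1 = 2.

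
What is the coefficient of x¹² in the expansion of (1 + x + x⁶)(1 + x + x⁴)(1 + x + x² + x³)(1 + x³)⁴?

44

(1 + x + x⁶) has coefficients 1,1,0,0,0,0,1 for degrees 0…6.
(1 + x + x⁴) has coefficients 1,1,0,0,1,0,0,0,0,0,0,0,0 for degrees 0…12.
Multiplying by (1 + x + x² + x³) gives running coefficients 1,2,2,2,2,1,1,1,0,0,0,0,0 for degrees 0…12.
Finally multiplying by (1 + x³)⁴, the product of all factors after the first has coefficients 1,2,2,6,10,9,15,21,16,20,24,14,15 for degrees 0…12.
[x¹²] = 1·15 + 1·14 + 1·15 = 44.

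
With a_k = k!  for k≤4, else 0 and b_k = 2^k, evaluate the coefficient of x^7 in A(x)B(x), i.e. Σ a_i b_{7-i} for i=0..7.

544

The convolution is the t^7 coefficient of A(t)B(t).
Σ = 1·128 + 1·64 + 2·32 + 6·16 + 24·8 + 0·4 + 0·2 + 0·1 = 544.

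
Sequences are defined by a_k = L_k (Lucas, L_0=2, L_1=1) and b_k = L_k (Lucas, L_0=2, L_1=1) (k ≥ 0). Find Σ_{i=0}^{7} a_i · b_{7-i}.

Write out a_i and b_{7-i} for i = 0,…,7 and sum the products.
Σ = 2·29 + 1·18 + 3·11 + 4·7 + 7·4 + 11·3 + 18·1 + 29·2 = 274.

274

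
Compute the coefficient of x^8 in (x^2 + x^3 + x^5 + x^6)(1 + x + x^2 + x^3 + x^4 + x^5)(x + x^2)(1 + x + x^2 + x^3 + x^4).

27

(x^2 + x^3 + x^5 + x^6) has coefficients 0,0,1,1,0,1,1 for degrees 0…6.
(1 + x + x^2 + x^3 + x^4 + x^5) has coefficients 1,1,1,1,1,1,0,0,0 for degrees 0…8.
Multiplying by (x + x^2) gives running coefficients 0,1,2,2,2,2,2,1,0 for degrees 0…8.
Finally multiplying by (1 + x + x^2 + x^3 + x^4), the product of all factors after the first has coefficients 0,1,3,5,7,9,10,9,7 for degrees 0…8.
[x^8] = 1·10 + 1·9 + 1·5 + 1·3 = 27.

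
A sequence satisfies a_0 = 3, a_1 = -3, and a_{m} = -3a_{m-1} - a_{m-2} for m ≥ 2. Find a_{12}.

85971

The ordinary generating function has denominator 1 + 3x + x^2.
Iterating the recurrence: a_0,…,a_{12} = 3, -3, 6, -15, 39, -102, 267, -699, 1830, -4791, 12543, -32838, 85971.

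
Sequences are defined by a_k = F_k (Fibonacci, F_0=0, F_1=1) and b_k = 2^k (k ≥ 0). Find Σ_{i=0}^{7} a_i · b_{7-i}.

201

This is [x^7] in the product of the two ordinary generating functions.
Σ = 0·128 + 1·64 + 1·32 + 2·16 + 3·8 + 5·4 + 8·2 + 13·1 = 201.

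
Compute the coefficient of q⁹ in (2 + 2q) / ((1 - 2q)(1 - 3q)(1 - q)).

The denominator gives the recurrence a_n = 6a_(n−1) − 11a_(n−2) + 6a_(n−3) for n ≥ 3; the numerator fixes a_0 = 2, a_1 = 14, a_2 = 62.
Iterating: 2, 14, 62, 230, 782, 2534, 7982, 24710, 75662, 230054, so a_9 = 230054.

230054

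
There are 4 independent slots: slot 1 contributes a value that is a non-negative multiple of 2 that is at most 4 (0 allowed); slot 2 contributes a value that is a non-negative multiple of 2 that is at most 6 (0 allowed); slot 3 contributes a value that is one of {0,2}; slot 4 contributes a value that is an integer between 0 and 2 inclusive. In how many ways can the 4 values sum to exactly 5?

The generating function for the choices is (1 + q² + q⁴)·(1 + q² + q⁴ + q⁶)·(1 + q²)·(1 + q + q²); the count is [q⁵].
(1 + q² + q⁴) has coefficients 1,0,1,0,1 for degrees 0…4.
(1 + q² + q⁴ + q⁶) has coefficients 1,0,1,0,1,0 for degrees 0…5.
Multiplying by (1 + q²) gives running coefficients 1,0,2,0,2,0 for degrees 0…5.
Finally multiplying by (1 + q + q²), the product of all factors after the first has coefficients 1,1,3,2,4,2 for degrees 0…5.
[q⁵] = 1·2 + 1·2 + 1·1 = 5.

5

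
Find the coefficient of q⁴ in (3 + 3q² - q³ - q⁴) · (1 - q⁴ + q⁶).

(3 + 3q² - q³ - q⁴) has coefficients 3,0,3,-1,-1 for degrees 0…4.
(1 - q⁴ + q⁶) has coefficients 1,0,0,0,-1 for degrees 0…4.
[q⁴] = 3·(-1) + 3·0 − 1·0 − 1·1 = -4.

-4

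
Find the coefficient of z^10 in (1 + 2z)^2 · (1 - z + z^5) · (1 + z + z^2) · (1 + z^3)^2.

14

(1 + 2z)^2 has coefficients 1,4,4 for degrees 0…2.
(1 - z + z^5) has coefficients 1,-1,0,0,0,1,0,0,0,0,0 for degrees 0…10.
Multiplying by (1 + z + z^2) gives running coefficients 1,0,0,-1,0,1,1,1,0,0,0 for degrees 0…10.
Finally multiplying by (1 + z^3)^2, the product of all factors after the first has coefficients 1,0,0,1,0,1,0,1,2,1,2 for degrees 0…10.
[z^10] = 1·2 + 4·1 + 4·2 = 14.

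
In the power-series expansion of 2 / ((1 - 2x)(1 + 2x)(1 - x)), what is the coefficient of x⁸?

682

The denominator gives the recurrence a_n = a_(n−1) + 4a_(n−2) − 4a_(n−3) for n ≥ 3; the numerator fixes a_0 = 2, a_1 = 2, a_2 = 10.
Iterating: 2, 2, 10, 10, 42, 42, 170, 170, 682, so a_8 = 682.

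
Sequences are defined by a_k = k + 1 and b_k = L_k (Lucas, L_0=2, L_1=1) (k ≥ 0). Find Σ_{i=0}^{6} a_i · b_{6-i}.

112

The convolution is the t^6 coefficient of A(t)B(t).
Σ = 1·18 + 2·11 + 3·7 + 4·4 + 5·3 + 6·1 + 7·2 = 112.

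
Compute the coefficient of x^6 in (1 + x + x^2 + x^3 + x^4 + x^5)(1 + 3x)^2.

15

(1 + x + x^2 + x^3 + x^4 + x^5) has coefficients 1,1,1,1,1,1 for degrees 0…5.
(1 + 3x)^2 has coefficients 1,6,9,0,0,0,0 for degrees 0…6.
[x^6] = 1·0 + 1·0 + 1·0 + 1·0 + 1·9 + 1·6 = 15.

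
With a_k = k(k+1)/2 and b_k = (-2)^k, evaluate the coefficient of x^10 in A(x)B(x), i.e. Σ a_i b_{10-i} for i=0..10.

The convolution is the t^10 coefficient of A(t)B(t).
Σ = 0·1024 + 1·(-512) + 3·256 + 6·(-128) + 10·64 + 15·(-32) + 21·16 + 28·(-8) + 36·4 + 45·(-2) + 55·1 = -131.

-131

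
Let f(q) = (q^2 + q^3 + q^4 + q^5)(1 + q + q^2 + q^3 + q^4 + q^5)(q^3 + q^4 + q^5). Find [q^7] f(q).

6

(q^2 + q^3 + q^4 + q^5) has coefficients 0,0,1,1,1,1 for degrees 0…5.
(1 + q + q^2 + q^3 + q^4 + q^5) has coefficients 1,1,1,1,1,1,0,0 for degrees 0…7.
Finally multiplying by (q^3 + q^4 + q^5), the product of all factors after the first has coefficients 0,0,0,1,2,3,3,3 for degrees 0…7.
[q^7] = 1·3 + 1·2 + 1·1 + 1·0 = 6.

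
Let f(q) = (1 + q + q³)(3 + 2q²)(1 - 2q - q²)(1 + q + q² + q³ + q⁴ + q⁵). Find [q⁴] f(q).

(1 + q + q³) has coefficients 1,1,0,1 for degrees 0…3.
(3 + 2q²) has coefficients 3,0,2,0,0 for degrees 0…4.
Multiplying by (1 - 2q - q²) gives running coefficients 3,-6,-1,-4,-2 for degrees 0…4.
Finally multiplying by (1 + q + q² + q³ + q⁴ + q⁵), the product of all factors after the first has coefficients 3,-3,-4,-8,-10 for degrees 0…4.
[q⁴] = 1·(-10) + 1·(-8) + 1·(-3) = -21.

-21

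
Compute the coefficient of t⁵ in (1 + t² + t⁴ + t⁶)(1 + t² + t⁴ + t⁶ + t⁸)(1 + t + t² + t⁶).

(1 + t² + t⁴ + t⁶) has coefficients 1,0,1,0,1,0 for degrees 0…5.
(1 + t² + t⁴ + t⁶ + t⁸) has coefficients 1,0,1,0,1,0 for degrees 0…5.
Finally multiplying by (1 + t + t² + t⁶), the product of all factors after the first has coefficients 1,1,2,1,2,1 for degrees 0…5.
[t⁵] = 1·1 + 1·1 + 1·1 = 3.

3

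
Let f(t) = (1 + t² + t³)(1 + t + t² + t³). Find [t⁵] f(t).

(1 + t² + t³) has coefficients 1,0,1,1 for degrees 0…3.
(1 + t + t² + t³) has coefficients 1,1,1,1,0,0 for degrees 0…5.
[t⁵] = 1·0 + 1·1 + 1·1 = 2.

2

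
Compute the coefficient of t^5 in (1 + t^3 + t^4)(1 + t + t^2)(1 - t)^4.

-3

(1 + t^3 + t^4) has coefficients 1,0,0,1,1 for degrees 0…4.
(1 + t + t^2) has coefficients 1,1,1,0,0,0 for degrees 0…5.
Finally multiplying by (1 - t)^4, the product of all factors after the first has coefficients 1,-3,3,-2,3,-3 for degrees 0…5.
[t^5] = 1·(-3) + 1·3 + 1·(-3) = -3.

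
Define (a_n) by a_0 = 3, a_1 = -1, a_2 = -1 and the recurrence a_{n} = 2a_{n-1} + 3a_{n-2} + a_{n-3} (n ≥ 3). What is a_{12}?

-61247

The ordinary generating function has denominator 1 - 2x - 3x^2 - x^3.
Iterating the recurrence: a_0,…,a_{12} = 3, -1, -1, -2, -8, -23, -72, -221, -681, -2097, -6458, -19888, -61247.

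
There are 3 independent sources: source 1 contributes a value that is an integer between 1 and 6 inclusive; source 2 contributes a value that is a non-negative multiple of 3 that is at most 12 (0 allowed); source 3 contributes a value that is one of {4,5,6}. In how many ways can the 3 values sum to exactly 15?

The generating function for the choices is (y + y² + y³ + y⁴ + y⁵ + y⁶)·(1 + y³ + y⁶ + y⁹ + y¹²)·(y⁴ + y⁵ + y⁶); the count is [y¹⁵].
(y + y² + y³ + y⁴ + y⁵ + y⁶) has coefficients 0,1,1,1,1,1,1 for degrees 0…6.
(1 + y³ + y⁶ + y⁹ + y¹²) has coefficients 1,0,0,1,0,0,1,0,0,1,0,0,1,0,0,0 for degrees 0…15.
Finally multiplying by (y⁴ + y⁵ + y⁶), the product of all factors after the first has coefficients 0,0,0,0,1,1,1,1,1,1,1,1,1,1,1,1 for degrees 0…15.
[y¹⁵] = 1·1 + 1·1 + 1·1 + 1·1 + 1·1 + 1·1 = 6.

6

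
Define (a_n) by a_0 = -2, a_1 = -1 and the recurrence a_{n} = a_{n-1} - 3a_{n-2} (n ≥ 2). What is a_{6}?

-10

The ordinary generating function has denominator 1 - y + 3y^2.
Iterating the recurrence: a_0,…,a_{6} = -2, -1, 5, 8, -7, -31, -10.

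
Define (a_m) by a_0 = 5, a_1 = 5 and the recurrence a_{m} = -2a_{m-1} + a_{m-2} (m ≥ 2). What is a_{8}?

-1195

The ordinary generating function has denominator 1 + 2x - x^2.
Iterating the recurrence: a_0,…,a_{8} = 5, 5, -5, 15, -35, 85, -205, 495, -1195.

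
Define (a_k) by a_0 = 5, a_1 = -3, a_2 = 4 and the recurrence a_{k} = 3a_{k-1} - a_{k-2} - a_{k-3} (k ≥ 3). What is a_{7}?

The ordinary generating function has denominator 1 - 3q + q^2 + q^3.
Iterating the recurrence: a_0,…,a_{7} = 5, -3, 4, 10, 29, 73, 180, 438.

438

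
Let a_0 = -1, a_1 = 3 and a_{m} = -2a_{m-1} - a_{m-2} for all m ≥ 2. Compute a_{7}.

15

The ordinary generating function has denominator 1 + 2y + y^2.
Iterating the recurrence: a_0,…,a_{7} = -1, 3, -5, 7, -9, 11, -13, 15.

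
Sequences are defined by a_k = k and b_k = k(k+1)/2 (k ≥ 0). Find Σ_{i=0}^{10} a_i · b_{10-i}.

Write out a_i and b_{10-i} for i = 0,…,10 and sum the products.
Σ = 0·55 + 1·45 + 2·36 + 3·28 + 4·21 + 5·15 + 6·10 + 7·6 + 8·3 + 9·1 + 10·0 = 495.

495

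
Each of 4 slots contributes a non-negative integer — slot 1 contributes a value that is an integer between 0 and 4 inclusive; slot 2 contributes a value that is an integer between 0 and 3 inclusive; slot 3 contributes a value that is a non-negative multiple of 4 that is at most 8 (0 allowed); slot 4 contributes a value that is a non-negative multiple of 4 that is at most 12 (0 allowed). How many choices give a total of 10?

The generating function for the choices is (1 + z + z^2 + z^3 + z^4)·(1 + z + z^2 + z^3)·(1 + z^4 + z^8)·(1 + z^4 + z^8 + z^12); the count is [z^10].
(1 + z + z^2 + z^3 + z^4) has coefficients 1,1,1,1,1 for degrees 0…4.
(1 + z + z^2 + z^3) has coefficients 1,1,1,1,0,0,0,0,0,0,0 for degrees 0…10.
Multiplying by (1 + z^4 + z^8) gives running coefficients 1,1,1,1,1,1,1,1,1,1,1 for degrees 0…10.
Finally multiplying by (1 + z^4 + z^8 + z^12), the product of all factors after the first has coefficients 1,1,1,1,2,2,2,2,3,3,3 for degrees 0…10.
[z^10] = 1·3 + 1·3 + 1·3 + 1·2 + 1·2 = 13.

13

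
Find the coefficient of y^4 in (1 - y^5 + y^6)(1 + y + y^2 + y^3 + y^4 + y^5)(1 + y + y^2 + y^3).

(1 - y^5 + y^6) has coefficients 1,0,0,0,0 for degrees 0…4.
(1 + y + y^2 + y^3 + y^4 + y^5) has coefficients 1,1,1,1,1 for degrees 0…4.
Finally multiplying by (1 + y + y^2 + y^3), the product of all factors after the first has coefficients 1,2,3,4,4 for degrees 0…4.
[y^4] = 1·4 = 4.

4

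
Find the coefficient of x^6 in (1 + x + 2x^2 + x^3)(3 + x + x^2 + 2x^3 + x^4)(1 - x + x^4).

6

(1 + x + 2x^2 + x^3) has coefficients 1,1,2,1 for degrees 0…3.
(3 + x + x^2 + 2x^3 + x^4) has coefficients 3,1,1,2,1,0,0 for degrees 0…6.
Finally multiplying by (1 - x + x^4), the product of all factors after the first has coefficients 3,-2,0,1,2,0,1 for degrees 0…6.
[x^6] = 1·1 + 1·0 + 2·2 + 1·1 = 6.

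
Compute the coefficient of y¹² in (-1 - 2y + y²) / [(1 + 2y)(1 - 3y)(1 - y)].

The denominator gives the recurrence a_n = 2a_(n−1) + 5a_(n−2) − 6a_(n−3) for n ≥ 3; the numerator fixes a_0 = -1, a_1 = -4, a_2 = -12.
Iterating: -1, -4, -12, -38, -112, -342, -1016, -3070, -9168, -27590, -82600, -248142, -743744, so a_12 = -743744.

-743744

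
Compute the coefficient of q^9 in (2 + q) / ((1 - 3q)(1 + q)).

34445

Partial fractions give a closed form: a_n = (7/4)·3^n + (1/4)·(-1)^n.
At n = 9: a_9 = 34445.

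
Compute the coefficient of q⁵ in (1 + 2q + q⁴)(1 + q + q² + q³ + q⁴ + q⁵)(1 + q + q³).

(1 + 2q + q⁴) has coefficients 1,2,0,0,1 for degrees 0…4.
(1 + q + q² + q³ + q⁴ + q⁵) has coefficients 1,1,1,1,1,1 for degrees 0…5.
Finally multiplying by (1 + q + q³), the product of all factors after the first has coefficients 1,2,2,3,3,3 for degrees 0…5.
[q⁵] = 1·3 + 2·3 + 1·2 = 11.

11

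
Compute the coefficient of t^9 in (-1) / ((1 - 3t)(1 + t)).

-14762

Partial fractions give a closed form: a_n = (-3/4)·3^n + (-1/4)·(-1)^n.
At n = 9: a_9 = -14762.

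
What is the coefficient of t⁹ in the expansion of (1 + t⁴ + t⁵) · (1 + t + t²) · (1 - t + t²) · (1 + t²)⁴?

11

(1 + t⁴ + t⁵) has coefficients 1,0,0,0,1,1 for degrees 0…5.
(1 + t + t²) has coefficients 1,1,1,0,0,0,0,0,0,0 for degrees 0…9.
Multiplying by (1 - t + t²) gives running coefficients 1,0,1,0,1,0,0,0,0,0 for degrees 0…9.
Finally multiplying by (1 + t²)⁴, the product of all factors after the first has coefficients 1,0,5,0,11,0,14,0,11,0 for degrees 0…9.
[t⁹] = 1·0 + 1·0 + 1·11 = 11.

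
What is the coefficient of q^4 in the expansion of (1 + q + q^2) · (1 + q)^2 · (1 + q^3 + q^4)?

(1 + q + q^2) has coefficients 1,1,1 for degrees 0…2.
(1 + q)^2 has coefficients 1,2,1,0,0 for degrees 0…4.
Finally multiplying by (1 + q^3 + q^4), the product of all factors after the first has coefficients 1,2,1,1,3 for degrees 0…4.
[q^4] = 1·3 + 1·1 + 1·1 = 5.

5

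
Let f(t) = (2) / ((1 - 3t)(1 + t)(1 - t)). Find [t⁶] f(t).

1640

Partial fractions give a closed form: a_n = (9/4)·3^n + (1/4)·(-1)^n + (-1/2)·1^n.
At n = 6: a_6 = 1640.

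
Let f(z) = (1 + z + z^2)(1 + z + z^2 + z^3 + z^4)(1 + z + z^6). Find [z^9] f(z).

(1 + z + z^2) has coefficients 1,1,1 for degrees 0…2.
(1 + z + z^2 + z^3 + z^4) has coefficients 1,1,1,1,1,0,0,0,0,0 for degrees 0…9.
Finally multiplying by (1 + z + z^6), the product of all factors after the first has coefficients 1,2,2,2,2,1,1,1,1,1 for degrees 0…9.
[z^9] = 1·1 + 1·1 + 1·1 = 3.

3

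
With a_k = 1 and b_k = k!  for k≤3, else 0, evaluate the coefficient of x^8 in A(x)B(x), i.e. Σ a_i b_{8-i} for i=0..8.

Write out a_i and b_{8-i} for i = 0,…,8 and sum the products.
Σ = 1·0 + 1·0 + 1·0 + 1·0 + 1·0 + 1·6 + 1·2 + 1·1 + 1·1 = 10.

10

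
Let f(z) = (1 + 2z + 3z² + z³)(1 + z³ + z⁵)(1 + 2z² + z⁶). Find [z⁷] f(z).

(1 + 2z + 3z² + z³) has coefficients 1,2,3,1 for degrees 0…3.
(1 + z³ + z⁵) has coefficients 1,0,0,1,0,1,0,0 for degrees 0…7.
Finally multiplying by (1 + 2z² + z⁶), the product of all factors after the first has coefficients 1,0,2,1,0,3,1,2 for degrees 0…7.
[z⁷] = 1·2 + 2·1 + 3·3 + 1·0 = 13.

13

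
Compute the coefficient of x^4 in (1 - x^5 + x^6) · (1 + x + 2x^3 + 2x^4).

2

(1 - x^5 + x^6) has coefficients 1,0,0,0,0 for degrees 0…4.
(1 + x + 2x^3 + 2x^4) has coefficients 1,1,0,2,2 for degrees 0…4.
[x^4] = 1·2 = 2.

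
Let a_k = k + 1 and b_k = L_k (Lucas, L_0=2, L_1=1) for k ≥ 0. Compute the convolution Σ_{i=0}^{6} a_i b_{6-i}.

112

This is [x^6] in the product of the two ordinary generating functions.
Σ = 1·18 + 2·11 + 3·7 + 4·4 + 5·3 + 6·1 + 7·2 = 112.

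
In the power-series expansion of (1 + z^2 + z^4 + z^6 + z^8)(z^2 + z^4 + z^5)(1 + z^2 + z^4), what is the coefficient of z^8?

6

(1 + z^2 + z^4 + z^6 + z^8) has coefficients 1,0,1,0,1,0,1,0,1 for degrees 0…8.
(z^2 + z^4 + z^5) has coefficients 0,0,1,0,1,1,0,0,0 for degrees 0…8.
Finally multiplying by (1 + z^2 + z^4), the product of all factors after the first has coefficients 0,0,1,0,2,1,2,1,1 for degrees 0…8.
[z^8] = 1·1 + 1·2 + 1·2 + 1·1 + 1·0 = 6.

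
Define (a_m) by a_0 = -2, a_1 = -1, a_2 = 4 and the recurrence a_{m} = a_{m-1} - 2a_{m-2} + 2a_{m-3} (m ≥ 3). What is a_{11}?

The ordinary generating function has denominator 1 - x + 2x^2 - 2x^3.
Iterating the recurrence: a_0,…,a_{11} = -2, -1, 4, 2, -8, -4, 16, 8, -32, -16, 64, 32.

32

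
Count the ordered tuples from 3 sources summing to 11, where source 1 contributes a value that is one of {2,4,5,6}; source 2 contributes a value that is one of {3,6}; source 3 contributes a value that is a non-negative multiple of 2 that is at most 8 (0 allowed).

The generating function for the choices is (x^2 + x^4 + x^5 + x^6)·(x^3 + x^6)·(1 + x^2 + x^4 + x^6 + x^8); the count is [x^11].
(x^2 + x^4 + x^5 + x^6) has coefficients 0,0,1,0,1,1,1 for degrees 0…6.
(x^3 + x^6) has coefficients 0,0,0,1,0,0,1,0,0,0,0,0 for degrees 0…11.
Finally multiplying by (1 + x^2 + x^4 + x^6 + x^8), the product of all factors after the first has coefficients 0,0,0,1,0,1,1,1,1,1,1,1 for degrees 0…11.
[x^11] = 1·1 + 1·1 + 1·1 + 1·1 = 4.

4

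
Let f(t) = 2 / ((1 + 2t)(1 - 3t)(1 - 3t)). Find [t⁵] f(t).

1856

The denominator gives the recurrence a_n = 4a_(n−1) + 3a_(n−2) − 18a_(n−3) for n ≥ 3; the numerator fixes a_0 = 2, a_1 = 8, a_2 = 38.
Iterating: 2, 8, 38, 140, 530, 1856, so a_5 = 1856.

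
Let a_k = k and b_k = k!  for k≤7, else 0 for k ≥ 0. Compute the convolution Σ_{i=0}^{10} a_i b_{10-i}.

Write out a_i and b_{10-i} for i = 0,…,10 and sum the products.
Σ = 0·0 + 1·0 + 2·0 + 3·5040 + 4·720 + 5·120 + 6·24 + 7·6 + 8·2 + 9·1 + 10·1 = 18821.

18821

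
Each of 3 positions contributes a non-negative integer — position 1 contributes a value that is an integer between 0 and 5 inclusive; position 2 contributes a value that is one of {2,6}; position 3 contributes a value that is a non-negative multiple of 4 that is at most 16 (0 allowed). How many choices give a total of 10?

4

The generating function for the choices is (1 + t + t² + t³ + t⁴ + t⁵)·(t² + t⁶)·(1 + t⁴ + t⁸ + t¹² + t¹⁶); the count is [t¹⁰].
(1 + t + t² + t³ + t⁴ + t⁵) has coefficients 1,1,1,1,1,1 for degrees 0…5.
(t² + t⁶) has coefficients 0,0,1,0,0,0,1,0,0,0,0 for degrees 0…10.
Finally multiplying by (1 + t⁴ + t⁸ + t¹² + t¹⁶), the product of all factors after the first has coefficients 0,0,1,0,0,0,2,0,0,0,2 for degrees 0…10.
[t¹⁰] = 1·2 + 1·0 + 1·0 + 1·0 + 1·2 + 1·0 = 4.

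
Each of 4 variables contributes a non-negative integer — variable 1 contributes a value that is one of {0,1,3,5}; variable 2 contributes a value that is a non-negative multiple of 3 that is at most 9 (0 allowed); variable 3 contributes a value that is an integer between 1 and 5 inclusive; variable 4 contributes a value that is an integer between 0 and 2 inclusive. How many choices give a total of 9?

19

The generating function for the choices is (1 + x + x³ + x⁵)·(1 + x³ + x⁶ + x⁹)·(x + x² + x³ + x⁴ + x⁵)·(1 + x + x²); the count is [x⁹].
(1 + x + x³ + x⁵) has coefficients 1,1,0,1,0,1 for degrees 0…5.
(1 + x³ + x⁶ + x⁹) has coefficients 1,0,0,1,0,0,1,0,0,1 for degrees 0…9.
Multiplying by (x + x² + x³ + x⁴ + x⁵) gives running coefficients 0,1,1,1,2,2,1,2,2,1 for degrees 0…9.
Finally multiplying by (1 + x + x²), the product of all factors after the first has coefficients 0,1,2,3,4,5,5,5,5,5 for degrees 0…9.
[x⁹] = 1·5 + 1·5 + 1·5 + 1·4 = 19.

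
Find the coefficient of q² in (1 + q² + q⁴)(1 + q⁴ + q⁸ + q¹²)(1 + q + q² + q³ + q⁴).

2

(1 + q² + q⁴) has coefficients 1,0,1 for degrees 0…2.
(1 + q⁴ + q⁸ + q¹²) has coefficients 1,0,0 for degrees 0…2.
Finally multiplying by (1 + q + q² + q³ + q⁴), the product of all factors after the first has coefficients 1,1,1 for degrees 0…2.
[q²] = 1·1 + 1·1 = 2.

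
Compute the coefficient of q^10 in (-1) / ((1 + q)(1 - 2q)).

Partial fractions give a closed form: a_n = (-1/3)·(-1)^n + (-2/3)·2^n.
At n = 10: a_10 = -683.

-683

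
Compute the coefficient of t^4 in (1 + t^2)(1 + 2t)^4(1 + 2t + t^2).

(1 + t^2) has coefficients 1,0,1 for degrees 0…2.
(1 + 2t)^4 has coefficients 1,8,24,32,16 for degrees 0…4.
Finally multiplying by (1 + 2t + t^2), the product of all factors after the first has coefficients 1,10,41,88,104 for degrees 0…4.
[t^4] = 1·104 + 1·41 = 145.

145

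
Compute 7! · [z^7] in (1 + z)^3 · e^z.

The EGF product rule gives c_7 = Σ_{k_1+k_2=7} C(7; k_1,k_2) · ∏ g_i(k_i), where (1+z)^3 gives the falling factorial (3)_k; e^z gives (1)^k.
g_1(k) for k = 0…7: 1, 3, 6, 6, 0, 0, 0, 0.
g_2(k) for k = 0…7: 1, 1, 1, 1, 1, 1, 1, 1.
c_7 = Σ_k C(7,k)·g_1(k)·g_2(7−k) = 1·1·1 + 7·3·1 + 21·6·1 + 35·6·1 = 1 + 21 + 126 + 210 = 358.

358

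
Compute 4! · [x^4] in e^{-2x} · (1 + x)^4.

8

The EGF product rule gives c_4 = Σ_{k_1+k_2=4} C(4; k_1,k_2) · ∏ g_i(k_i), where e^{-2x} gives (-2)^k; (1+x)^4 gives the falling factorial (4)_k.
g_1(k) for k = 0…4: 1, -2, 4, -8, 16.
g_2(k) for k = 0…4: 1, 4, 12, 24, 24.
c_4 = Σ_k C(4,k)·g_1(k)·g_2(4−k) = 1·1·24 + 4·(-2)·24 + 6·4·12 + 4·(-8)·4 + 1·16·1 = 24 − 192 + 288 − 128 + 16 = 8.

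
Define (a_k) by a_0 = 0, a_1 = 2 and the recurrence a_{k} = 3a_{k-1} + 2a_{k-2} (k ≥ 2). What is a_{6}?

990

The ordinary generating function has denominator 1 - 3x - 2x^2.
Iterating the recurrence: a_0,…,a_{6} = 0, 2, 6, 22, 78, 278, 990.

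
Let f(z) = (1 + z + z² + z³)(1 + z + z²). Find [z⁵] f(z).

(1 + z + z² + z³) has coefficients 1,1,1,1 for degrees 0…3.
(1 + z + z²) has coefficients 1,1,1,0,0,0 for degrees 0…5.
[z⁵] = 1·0 + 1·0 + 1·0 + 1·1 = 1.

1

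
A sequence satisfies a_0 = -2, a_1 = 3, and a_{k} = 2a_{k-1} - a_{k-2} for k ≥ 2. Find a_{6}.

28

The ordinary generating function has denominator 1 - 2x + x^2.
Iterating the recurrence: a_0,…,a_{6} = -2, 3, 8, 13, 18, 23, 28.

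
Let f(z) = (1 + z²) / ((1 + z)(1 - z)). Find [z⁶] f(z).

The denominator gives the recurrence a_n = a_(n−2) for n ≥ 3; the numerator fixes a_0 = 1, a_1 = 0, a_2 = 2.
Iterating: 1, 0, 2, 0, 2, 0, 2, so a_6 = 2.

2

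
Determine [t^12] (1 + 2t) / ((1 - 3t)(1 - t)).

1328601

Partial fractions give a closed form: a_n = (5/2)·3^n + (-3/2)·1^n.
At n = 12: a_12 = 1328601.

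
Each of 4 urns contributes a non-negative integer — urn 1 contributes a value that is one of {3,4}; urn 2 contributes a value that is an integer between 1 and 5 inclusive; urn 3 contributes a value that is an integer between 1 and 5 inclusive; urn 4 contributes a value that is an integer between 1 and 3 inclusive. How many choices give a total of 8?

9

The generating function for the choices is (q³ + q⁴)·(q + q² + q³ + q⁴ + q⁵)·(q + q² + q³ + q⁴ + q⁵)·(q + q² + q³); the count is [q⁸].
(q³ + q⁴) has coefficients 0,0,0,1,1 for degrees 0…4.
(q + q² + q³ + q⁴ + q⁵) has coefficients 0,1,1,1,1,1,0,0,0 for degrees 0…8.
Multiplying by (q + q² + q³ + q⁴ + q⁵) gives running coefficients 0,0,1,2,3,4,5,4,3 for degrees 0…8.
Finally multiplying by (q + q² + q³), the product of all factors after the first has coefficients 0,0,0,1,3,6,9,12,13 for degrees 0…8.
[q⁸] = 1·6 + 1·3 = 9.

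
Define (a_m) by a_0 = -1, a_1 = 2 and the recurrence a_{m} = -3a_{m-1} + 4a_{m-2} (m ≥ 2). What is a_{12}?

-10066330

The ordinary generating function has denominator 1 + 3y - 4y^2.
Iterating the recurrence: a_0,…,a_{12} = -1, 2, -10, 38, -154, 614, -2458, 9830, -39322, 157286, -629146, 2516582, -10066330.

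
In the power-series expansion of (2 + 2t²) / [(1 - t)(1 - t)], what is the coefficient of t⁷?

28

The denominator gives the recurrence a_n = 2a_(n−1) − a_(n−2) for n ≥ 3; the numerator fixes a_0 = 2, a_1 = 4, a_2 = 8.
Iterating: 2, 4, 8, 12, 16, 20, 24, 28, so a_7 = 28.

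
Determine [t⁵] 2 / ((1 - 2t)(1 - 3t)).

Partial fractions give a closed form: a_n = (-4)·2^n + (6)·3^n.
At n = 5: a_5 = 1330.

1330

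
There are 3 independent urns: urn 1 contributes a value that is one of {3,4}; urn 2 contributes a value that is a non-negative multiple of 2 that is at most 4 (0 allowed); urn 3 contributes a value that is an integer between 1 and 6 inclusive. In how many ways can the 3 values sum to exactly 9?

6

The generating function for the choices is (y³ + y⁴)·(1 + y² + y⁴)·(y + y² + y³ + y⁴ + y⁵ + y⁶); the count is [y⁹].
(y³ + y⁴) has coefficients 0,0,0,1,1 for degrees 0…4.
(1 + y² + y⁴) has coefficients 1,0,1,0,1,0,0,0,0,0 for degrees 0…9.
Finally multiplying by (y + y² + y³ + y⁴ + y⁵ + y⁶), the product of all factors after the first has coefficients 0,1,1,2,2,3,3,2,2,1 for degrees 0…9.
[y⁹] = 1·3 + 1·3 = 6.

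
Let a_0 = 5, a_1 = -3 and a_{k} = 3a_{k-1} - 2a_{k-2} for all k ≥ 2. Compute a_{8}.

-2035

The ordinary generating function has denominator 1 - 3q + 2q^2.
Iterating the recurrence: a_0,…,a_{8} = 5, -3, -19, -51, -115, -243, -499, -1011, -2035.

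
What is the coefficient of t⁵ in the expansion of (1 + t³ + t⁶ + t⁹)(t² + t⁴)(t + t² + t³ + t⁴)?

(1 + t³ + t⁶ + t⁹) has coefficients 1,0,0,1,0,0 for degrees 0…5.
(t² + t⁴) has coefficients 0,0,1,0,1,0 for degrees 0…5.
Finally multiplying by (t + t² + t³ + t⁴), the product of all factors after the first has coefficients 0,0,0,1,1,2 for degrees 0…5.
[t⁵] = 1·2 + 1·0 = 2.

2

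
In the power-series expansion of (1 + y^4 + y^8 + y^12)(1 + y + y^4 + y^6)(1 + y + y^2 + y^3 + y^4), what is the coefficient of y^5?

4

(1 + y^4 + y^8 + y^12) has coefficients 1,0,0,0,1,0 for degrees 0…5.
(1 + y + y^4 + y^6) has coefficients 1,1,0,0,1,0 for degrees 0…5.
Finally multiplying by (1 + y + y^2 + y^3 + y^4), the product of all factors after the first has coefficients 1,2,2,2,3,2 for degrees 0…5.
[y^5] = 1·2 + 1·2 = 4.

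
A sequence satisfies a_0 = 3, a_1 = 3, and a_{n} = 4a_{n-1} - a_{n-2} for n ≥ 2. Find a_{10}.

332313

The ordinary generating function has denominator 1 - 4q + q^2.
Iterating the recurrence: a_0,…,a_{10} = 3, 3, 9, 33, 123, 459, 1713, 6393, 23859, 89043, 332313.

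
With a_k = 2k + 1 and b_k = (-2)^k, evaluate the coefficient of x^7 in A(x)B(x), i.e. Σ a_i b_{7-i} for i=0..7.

-23

This is [x^7] in the product of the two ordinary generating functions.
Σ = 1·(-128) + 3·64 + 5·(-32) + 7·16 + 9·(-8) + 11·4 + 13·(-2) + 15·1 = -23.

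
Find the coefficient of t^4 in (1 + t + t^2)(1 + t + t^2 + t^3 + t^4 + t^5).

(1 + t + t^2) has coefficients 1,1,1 for degrees 0…2.
(1 + t + t^2 + t^3 + t^4 + t^5) has coefficients 1,1,1,1,1 for degrees 0…4.
[t^4] = 1·1 + 1·1 + 1·1 = 3.

3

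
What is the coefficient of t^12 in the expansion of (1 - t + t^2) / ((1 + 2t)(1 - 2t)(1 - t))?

Partial fractions give a closed form: a_n = (7/12)·(-2)^n + (3/4)·2^n + (-1/3)·1^n.
At n = 12: a_12 = 5461.

5461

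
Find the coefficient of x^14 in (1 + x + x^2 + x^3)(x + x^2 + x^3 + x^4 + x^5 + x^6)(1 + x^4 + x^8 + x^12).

6

(1 + x + x^2 + x^3) has coefficients 1,1,1,1 for degrees 0…3.
(x + x^2 + x^3 + x^4 + x^5 + x^6) has coefficients 0,1,1,1,1,1,1,0,0,0,0,0,0,0,0 for degrees 0…14.
Finally multiplying by (1 + x^4 + x^8 + x^12), the product of all factors after the first has coefficients 0,1,1,1,1,2,2,1,1,2,2,1,1,2,2 for degrees 0…14.
[x^14] = 1·2 + 1·2 + 1·1 + 1·1 = 6.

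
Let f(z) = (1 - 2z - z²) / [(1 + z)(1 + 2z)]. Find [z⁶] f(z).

222

The denominator gives the recurrence a_n = −3a_(n−1) − 2a_(n−2) for n ≥ 3; the numerator fixes a_0 = 1, a_1 = -5, a_2 = 12.
Iterating: 1, -5, 12, -26, 54, -110, 222, so a_6 = 222.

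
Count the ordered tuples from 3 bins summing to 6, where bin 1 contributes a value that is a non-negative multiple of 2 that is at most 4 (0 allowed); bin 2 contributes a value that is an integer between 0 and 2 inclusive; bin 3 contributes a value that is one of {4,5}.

3

The generating function for the choices is (1 + x² + x⁴)·(1 + x + x²)·(x⁴ + x⁵); the count is [x⁶].
(1 + x² + x⁴) has coefficients 1,0,1,0,1 for degrees 0…4.
(1 + x + x²) has coefficients 1,1,1,0,0,0,0 for degrees 0…6.
Finally multiplying by (x⁴ + x⁵), the product of all factors after the first has coefficients 0,0,0,0,1,2,2 for degrees 0…6.
[x⁶] = 1·2 + 1·1 + 1·0 = 3.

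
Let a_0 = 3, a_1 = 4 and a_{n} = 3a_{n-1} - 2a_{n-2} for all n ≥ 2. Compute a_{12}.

The ordinary generating function has denominator 1 - 3q + 2q^2.
Iterating the recurrence: a_0,…,a_{12} = 3, 4, 6, 10, 18, 34, 66, 130, 258, 514, 1026, 2050, 4098.

4098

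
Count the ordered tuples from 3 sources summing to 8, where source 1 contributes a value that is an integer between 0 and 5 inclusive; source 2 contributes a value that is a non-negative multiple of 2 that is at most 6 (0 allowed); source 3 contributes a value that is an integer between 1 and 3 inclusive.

9

The generating function for the choices is (1 + q + q² + q³ + q⁴ + q⁵)·(1 + q² + q⁴ + q⁶)·(q + q² + q³); the count is [q⁸].
(1 + q + q² + q³ + q⁴ + q⁵) has coefficients 1,1,1,1,1,1 for degrees 0…5.
(1 + q² + q⁴ + q⁶) has coefficients 1,0,1,0,1,0,1,0,0 for degrees 0…8.
Finally multiplying by (q + q² + q³), the product of all factors after the first has coefficients 0,1,1,2,1,2,1,2,1 for degrees 0…8.
[q⁸] = 1·1 + 1·2 + 1·1 + 1·2 + 1·1 + 1·2 = 9.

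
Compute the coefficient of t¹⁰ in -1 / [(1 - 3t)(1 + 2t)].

The denominator gives the recurrence a_n = a_(n−1) + 6a_(n−2) for n ≥ 2; the numerator fixes a_0 = -1, a_1 = -1.
Iterating: -1, -1, -7, -13, -55, -133, -463, -1261, -4039, -11605, -35839, so a_10 = -35839.

-35839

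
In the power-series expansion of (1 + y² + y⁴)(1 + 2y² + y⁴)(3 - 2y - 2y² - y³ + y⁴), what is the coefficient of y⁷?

-10

(1 + y² + y⁴) has coefficients 1,0,1,0,1 for degrees 0…4.
(1 + 2y² + y⁴) has coefficients 1,0,2,0,1,0,0,0 for degrees 0…7.
Finally multiplying by (3 - 2y - 2y² - y³ + y⁴), the product of all factors after the first has coefficients 3,-2,4,-5,0,-4,0,-1 for degrees 0…7.
[y⁷] = 1·(-1) + 1·(-4) + 1·(-5) = -10.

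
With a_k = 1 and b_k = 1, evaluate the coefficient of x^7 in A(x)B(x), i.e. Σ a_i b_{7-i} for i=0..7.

8

This is [x^7] in the product of the two ordinary generating functions.
Σ = 1·1 + 1·1 + 1·1 + 1·1 + 1·1 + 1·1 + 1·1 + 1·1 = 8.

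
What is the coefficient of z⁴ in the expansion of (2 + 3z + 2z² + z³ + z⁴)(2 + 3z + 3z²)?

11

(2 + 3z + 2z² + z³ + z⁴) has coefficients 2,3,2,1,1 for degrees 0…4.
(2 + 3z + 3z²) has coefficients 2,3,3,0,0 for degrees 0…4.
[z⁴] = 2·0 + 3·0 + 2·3 + 1·3 + 1·2 = 11.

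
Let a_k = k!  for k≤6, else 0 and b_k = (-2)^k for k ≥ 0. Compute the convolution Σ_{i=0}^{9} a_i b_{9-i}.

Write out a_i and b_{9-i} for i = 0,…,9 and sum the products.
Σ = 1·(-512) + 1·256 + 2·(-128) + 6·64 + 24·(-32) + 120·16 + 720·(-8) + 0·4 + 0·(-2) + 0·1 = -4736.

-4736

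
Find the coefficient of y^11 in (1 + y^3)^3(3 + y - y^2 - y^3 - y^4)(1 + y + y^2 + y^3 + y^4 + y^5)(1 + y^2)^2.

(1 + y^3)^3 has coefficients 1,0,0,3,0,0,3,0,0,1 for degrees 0…9.
(3 + y - y^2 - y^3 - y^4) has coefficients 3,1,-1,-1,-1,0,0,0,0,0,0,0 for degrees 0…11.
Multiplying by (1 + y + y^2 + y^3 + y^4 + y^5) gives running coefficients 3,4,3,2,1,1,-2,-3,-2,-1,0,0 for degrees 0…11.
Finally multiplying by (1 + y^2)^2, the product of all factors after the first has coefficients 3,4,9,10,10,9,3,1,-5,-6,-6,-5 for degrees 0…11.
[y^11] = 1·(-5) + 3·(-5) + 3·9 + 1·9 = 16.

16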